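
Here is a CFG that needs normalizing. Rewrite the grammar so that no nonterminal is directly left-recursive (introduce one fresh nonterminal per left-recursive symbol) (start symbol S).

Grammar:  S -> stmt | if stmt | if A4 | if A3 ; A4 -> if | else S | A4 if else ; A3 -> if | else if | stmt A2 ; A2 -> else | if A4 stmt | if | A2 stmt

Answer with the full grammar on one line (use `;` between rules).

S -> stmt | if stmt | if A4 | if A3; A4 -> if A4' | else S A4'; A3 -> if | else if | stmt A2; A2 -> else A2' | if A4 stmt A2' | if A2'; A4' -> if else A4' | ε; A2' -> stmt A2' | ε

Directly left-recursive nonterminals: A4, A2.
For A4: α = {if else}, β = {if, else S}. Rewrite as A4 → β A4' and A4' → α A4' | ε.
For A2: α = {stmt}, β = {else, if A4 stmt, if}. Rewrite as A2 → β A2' and A2' → α A2' | ε.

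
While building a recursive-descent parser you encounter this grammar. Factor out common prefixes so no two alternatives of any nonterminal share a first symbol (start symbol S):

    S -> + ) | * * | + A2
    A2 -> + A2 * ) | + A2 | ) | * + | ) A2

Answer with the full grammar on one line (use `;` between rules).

S -> * * | + S'; A2 -> * + | + A2 A2' | ) A2''; S' -> ) | A2; A2' -> * ) | eps; A2'' -> eps | A2

S has alternatives sharing prefix '+': factor to S → + S' with S' → ) | A2.
A2 has alternatives sharing prefix '+ A2': factor to A2 → + A2 A2' with A2' → * ) | ε.
A2 has alternatives sharing prefix ')': factor to A2 → ) A2'' with A2'' → ε | A2.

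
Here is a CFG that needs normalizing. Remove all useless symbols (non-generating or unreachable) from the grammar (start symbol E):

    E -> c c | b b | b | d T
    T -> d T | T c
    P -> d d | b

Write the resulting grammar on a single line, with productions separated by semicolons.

E -> c c | b b | b

Generating nonterminals: {E, P}.
Reachable from E after that: {E}.
Removed useless symbols: {P, T} and every production mentioning them.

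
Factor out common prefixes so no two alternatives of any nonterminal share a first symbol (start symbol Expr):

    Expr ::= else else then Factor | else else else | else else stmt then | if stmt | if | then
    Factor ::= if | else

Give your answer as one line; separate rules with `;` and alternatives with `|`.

Expr ::= then | else else Expr1 | if Expr2; Factor ::= if | else; Expr1 ::= then Factor | else | stmt then; Expr2 ::= stmt | ε

Expr has alternatives sharing prefix 'else else': factor to Expr → else else Expr1 with Expr1 → then Factor | else | stmt then.
Expr has alternatives sharing prefix 'if': factor to Expr → if Expr2 with Expr2 → stmt | ε.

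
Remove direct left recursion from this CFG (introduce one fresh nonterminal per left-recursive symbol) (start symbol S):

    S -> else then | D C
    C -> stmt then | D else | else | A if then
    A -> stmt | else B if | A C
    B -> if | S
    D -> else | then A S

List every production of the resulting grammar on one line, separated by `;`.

S -> else then | D C; C -> stmt then | D else | else | A if then; A -> stmt A' | else B if A'; B -> if | S; D -> else | then A S; A' -> C A' | eps

A is directly left-recursive.
For A: α = {C}, β = {stmt, else B if}. Rewrite as A → β A' and A' → α A' | ε.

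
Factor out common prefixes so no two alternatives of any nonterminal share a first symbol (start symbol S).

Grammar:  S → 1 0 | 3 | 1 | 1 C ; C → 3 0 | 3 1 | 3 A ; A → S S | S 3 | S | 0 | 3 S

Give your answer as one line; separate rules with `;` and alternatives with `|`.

S → 3 | 1 S'; C → 3 C'; A → 0 | 3 S | S A'; S' → 0 | ε | C; C' → 0 | 1 | A; A' → S | 3 | ε

S has alternatives sharing prefix '1': factor to S → 1 S' with S' → 0 | ε | C.
C has alternatives sharing prefix '3': factor to C → 3 C' with C' → 0 | 1 | A.
A has alternatives sharing prefix 'S': factor to A → S A' with A' → S | 3 | ε.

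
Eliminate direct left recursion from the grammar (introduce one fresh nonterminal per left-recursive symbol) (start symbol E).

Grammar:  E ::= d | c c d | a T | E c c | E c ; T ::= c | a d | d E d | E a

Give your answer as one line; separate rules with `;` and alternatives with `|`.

Directly left-recursive nonterminal: E.
For E: α = {c c, c}, β = {d, c c d, a T}. Rewrite as E → β E' and E' → α E' | ε.

E ::= d E' | c c d E' | a T E'; T ::= c | a d | d E d | E a; E' ::= c c E' | c E' | ε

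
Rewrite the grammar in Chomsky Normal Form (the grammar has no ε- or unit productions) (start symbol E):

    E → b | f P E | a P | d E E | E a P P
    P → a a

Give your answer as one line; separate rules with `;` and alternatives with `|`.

Introduce a nonterminal for each terminal appearing in a rule of length ≥ 2: X1 → f, X2 → a, X3 → d.
Binarize each right-hand side of length ≥ 3 by chaining fresh nonterminals (Y1, Y2, …): affected rules were E → X1 P E; E → X3 E E; E → E X2 P P.

E → b | X1 Y1 | X2 P | X3 Y2 | E Y3; P → X2 X2; X1 → f; X2 → a; X3 → d; Y1 → P E; Y2 → E E; Y3 → X2 Y4; Y4 → P P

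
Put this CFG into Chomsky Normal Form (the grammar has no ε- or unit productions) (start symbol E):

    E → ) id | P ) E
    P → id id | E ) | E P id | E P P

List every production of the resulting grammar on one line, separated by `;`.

Introduce a nonterminal for each terminal appearing in a rule of length ≥ 2: X1 → ), X2 → id.
Binarize each right-hand side of length ≥ 3 by chaining fresh nonterminals (Y1, Y2, …): affected rules were E → P X1 E; P → E P X2; P → E P P.

E → X1 X2 | P Y1; P → X2 X2 | E X1 | E Y2 | E Y3; X1 → ); X2 → id; Y1 → X1 E; Y2 → P X2; Y3 → P P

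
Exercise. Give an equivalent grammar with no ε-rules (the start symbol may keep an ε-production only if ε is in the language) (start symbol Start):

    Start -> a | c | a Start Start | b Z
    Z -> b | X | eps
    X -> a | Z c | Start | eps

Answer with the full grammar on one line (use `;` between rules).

Start -> a | c | a Start Start | b Z | b; Z -> b | X; X -> a | Z c | c | Start

Nullable nonterminals: {X, Z}.
ε ∉ L(G), so no ε-production is kept.
Add the nullable-subset variants: Start → b Z gives b Z | b. X → Z c gives Z c | c.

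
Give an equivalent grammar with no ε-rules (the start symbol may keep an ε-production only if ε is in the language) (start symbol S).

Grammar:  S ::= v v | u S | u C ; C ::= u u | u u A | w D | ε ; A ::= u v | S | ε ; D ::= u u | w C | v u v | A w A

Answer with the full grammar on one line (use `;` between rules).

Nullable set = {A, C}.
ε ∉ L(G), so no ε-production is kept.
For each production, add variants omitting each subset of nullable occurrences: S → u C gives u C | u. D → w C gives w C | w. D → A w A gives A w A | A w | w A.

S ::= v v | u S | u C | u; C ::= u u | u u A | w D; A ::= u v | S; D ::= u u | w C | w | v u v | A w A | A w | w A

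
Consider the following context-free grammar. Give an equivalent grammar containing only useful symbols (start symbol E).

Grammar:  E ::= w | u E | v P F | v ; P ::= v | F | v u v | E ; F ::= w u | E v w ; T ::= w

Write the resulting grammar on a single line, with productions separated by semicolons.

E ::= w | u E | v P F | v; P ::= v | F | v u v | E; F ::= w u | E v w

Generating nonterminals: {E, F, P, T}.
Reachable from E after that: {E, F, P}.
Removed useless symbols: {T} and every production mentioning them.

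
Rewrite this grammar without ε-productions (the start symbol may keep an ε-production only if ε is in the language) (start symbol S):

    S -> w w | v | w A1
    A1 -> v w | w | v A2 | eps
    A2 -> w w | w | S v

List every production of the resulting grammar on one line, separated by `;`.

S -> w w | v | w A1 | w; A1 -> v w | w | v A2; A2 -> w w | w | S v

Nullable set = {A1}.
ε ∉ L(G), so no ε-production is kept.
Expand every rule over subsets of its nullable positions: S → w A1 gives w A1 | w.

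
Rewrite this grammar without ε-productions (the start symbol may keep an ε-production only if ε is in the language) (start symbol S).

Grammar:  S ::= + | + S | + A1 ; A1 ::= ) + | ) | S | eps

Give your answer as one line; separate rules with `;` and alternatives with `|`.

S ::= + | + S | + A1; A1 ::= ) + | ) | S

Nullable nonterminals: {A1}.
ε ∉ L(G), so no ε-production is kept.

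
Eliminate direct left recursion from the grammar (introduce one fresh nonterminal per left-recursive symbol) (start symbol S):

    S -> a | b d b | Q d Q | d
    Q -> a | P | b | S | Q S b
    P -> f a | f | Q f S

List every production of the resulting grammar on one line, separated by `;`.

Q is directly left-recursive.
For Q: α = {S b}, β = {a, P, b, S}. Rewrite as Q → β Q' and Q' → α Q' | ε.

S -> a | b d b | Q d Q | d; Q -> a Q' | P Q' | b Q' | S Q'; P -> f a | f | Q f S; Q' -> S b Q' | ε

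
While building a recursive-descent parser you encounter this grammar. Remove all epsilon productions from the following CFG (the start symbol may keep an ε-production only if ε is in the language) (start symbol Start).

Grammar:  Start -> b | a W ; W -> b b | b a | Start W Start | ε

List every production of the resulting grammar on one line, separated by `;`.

Nullable nonterminals: {W}.
ε ∉ L(G), so no ε-production is kept.
Expand every rule over subsets of its nullable positions: Start → a W gives a W | a. W → Start W Start gives Start W Start | Start Start.

Start -> b | a W | a; W -> b b | b a | Start W Start | Start Start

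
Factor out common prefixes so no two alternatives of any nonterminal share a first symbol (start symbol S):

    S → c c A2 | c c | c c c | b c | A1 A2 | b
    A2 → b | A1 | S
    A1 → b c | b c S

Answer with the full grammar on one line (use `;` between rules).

S has alternatives sharing prefix 'c c': factor to S → c c S' with S' → A2 | ε | c.
S has alternatives sharing prefix 'b': factor to S → b S'' with S'' → c | ε.
A1 has alternatives sharing prefix 'b c': factor to A1 → b c A1' with A1' → ε | S.

S → A1 A2 | c c S' | b S''; A2 → b | A1 | S; A1 → b c A1'; S' → A2 | ε | c; S'' → c | ε; A1' → ε | S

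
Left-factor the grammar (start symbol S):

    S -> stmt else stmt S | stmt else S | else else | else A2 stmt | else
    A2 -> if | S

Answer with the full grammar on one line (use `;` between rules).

S -> else S' | stmt else S''; A2 -> if | S; S' -> else | A2 stmt | ε; S'' -> stmt S | S

S has alternatives sharing prefix 'else': factor to S → else S' with S' → else | A2 stmt | ε.
S has alternatives sharing prefix 'stmt else': factor to S → stmt else S'' with S'' → stmt S | S.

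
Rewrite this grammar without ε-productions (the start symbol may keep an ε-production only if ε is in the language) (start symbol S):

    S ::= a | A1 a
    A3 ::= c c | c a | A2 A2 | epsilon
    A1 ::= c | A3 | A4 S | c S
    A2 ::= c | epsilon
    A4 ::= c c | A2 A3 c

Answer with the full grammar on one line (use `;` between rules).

The nullable symbols are {A1, A2, A3}.
ε ∉ L(G), so no ε-production is kept.
For each production, add variants omitting each subset of nullable occurrences: A3 → A2 A2 gives A2 A2 | A2. A4 → A2 A3 c gives A2 A3 c | A2 c | A3 c | c.

S ::= a | A1 a; A3 ::= c c | c a | A2 A2 | A2; A1 ::= c | A3 | A4 S | c S; A2 ::= c; A4 ::= c c | A2 A3 c | A2 c | A3 c | c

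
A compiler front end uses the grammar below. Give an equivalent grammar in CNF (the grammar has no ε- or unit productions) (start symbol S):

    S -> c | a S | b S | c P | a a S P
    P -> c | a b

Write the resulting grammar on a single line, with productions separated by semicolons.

Introduce a nonterminal for each terminal appearing in a rule of length ≥ 2: X1 → a, X2 → b, X3 → c.
Binarize each right-hand side of length ≥ 3 by chaining fresh nonterminals (Y1, Y2, …): affected rules were S → X1 X1 S P.

S -> c | X1 S | X2 S | X3 P | X1 Y1; P -> c | X1 X2; X1 -> a; X2 -> b; X3 -> c; Y1 -> X1 Y2; Y2 -> S P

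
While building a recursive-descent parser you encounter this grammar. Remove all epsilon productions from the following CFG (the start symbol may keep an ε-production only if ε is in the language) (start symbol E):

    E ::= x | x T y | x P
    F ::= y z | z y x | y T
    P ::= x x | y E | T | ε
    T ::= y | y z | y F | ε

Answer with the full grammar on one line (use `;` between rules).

E ::= x | x T y | x y | x P; F ::= y z | z y x | y T | y; P ::= x x | y E | T; T ::= y | y z | y F

The nullable symbols are {P, T}.
ε ∉ L(G), so no ε-production is kept.
Add the nullable-subset variants: E → x T y gives x T y | x y. F → y T gives y T | y.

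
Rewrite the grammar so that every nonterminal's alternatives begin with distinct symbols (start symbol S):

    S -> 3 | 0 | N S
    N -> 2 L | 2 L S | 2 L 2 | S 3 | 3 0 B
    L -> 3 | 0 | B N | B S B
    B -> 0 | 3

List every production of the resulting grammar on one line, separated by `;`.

N has alternatives sharing prefix '2 L': factor to N → 2 L N' with N' → ε | S | 2.
L has alternatives sharing prefix 'B': factor to L → B L' with L' → N | S B.

S -> 3 | 0 | N S; N -> S 3 | 3 0 B | 2 L N'; L -> 3 | 0 | B L'; B -> 0 | 3; N' -> ε | S | 2; L' -> N | S B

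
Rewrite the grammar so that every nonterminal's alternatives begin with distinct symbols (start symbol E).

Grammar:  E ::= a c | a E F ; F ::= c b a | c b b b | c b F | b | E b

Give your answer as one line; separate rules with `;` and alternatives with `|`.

E has alternatives sharing prefix 'a': factor to E → a E' with E' → c | E F.
F has alternatives sharing prefix 'c b': factor to F → c b F' with F' → a | b b | F.

E ::= a E'; F ::= b | E b | c b F'; E' ::= c | E F; F' ::= a | b b | F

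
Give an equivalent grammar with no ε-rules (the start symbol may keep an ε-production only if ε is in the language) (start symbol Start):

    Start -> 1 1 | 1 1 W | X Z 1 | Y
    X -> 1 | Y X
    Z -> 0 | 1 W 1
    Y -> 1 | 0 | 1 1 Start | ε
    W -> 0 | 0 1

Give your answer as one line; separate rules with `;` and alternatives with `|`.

Nullable nonterminals: {Start, Y}.
ε ∈ L(G) since Start is nullable, so keep Start → ε.
Expand every rule over subsets of its nullable positions: Y → 1 1 Start gives 1 1 Start | 1 1.

Start -> 1 1 | 1 1 W | X Z 1 | Y | ε; X -> 1 | Y X; Z -> 0 | 1 W 1; Y -> 1 | 0 | 1 1 Start | 1 1; W -> 0 | 0 1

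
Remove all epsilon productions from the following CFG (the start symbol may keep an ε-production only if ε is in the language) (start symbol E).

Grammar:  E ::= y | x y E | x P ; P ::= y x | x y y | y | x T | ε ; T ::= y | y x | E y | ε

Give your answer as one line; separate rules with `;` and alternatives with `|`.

Nullable nonterminals: {P, T}.
ε ∉ L(G), so no ε-production is kept.
Expand every rule over subsets of its nullable positions: E → x P gives x P | x. P → x T gives x T | x.

E ::= y | x y E | x P | x; P ::= y x | x y y | y | x T | x; T ::= y | y x | E y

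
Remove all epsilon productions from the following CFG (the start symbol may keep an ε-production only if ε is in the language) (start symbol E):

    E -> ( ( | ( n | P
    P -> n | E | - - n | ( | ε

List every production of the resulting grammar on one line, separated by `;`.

E -> ( ( | ( n | P | ε; P -> n | E | - - n | (

Nullable set = {E, P}.
ε ∈ L(G) since E is nullable, so keep E → ε.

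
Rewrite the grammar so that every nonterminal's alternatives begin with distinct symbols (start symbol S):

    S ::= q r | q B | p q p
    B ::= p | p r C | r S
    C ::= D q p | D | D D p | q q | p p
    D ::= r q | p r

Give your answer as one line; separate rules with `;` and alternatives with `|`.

S has alternatives sharing prefix 'q': factor to S → q S' with S' → r | B.
B has alternatives sharing prefix 'p': factor to B → p B' with B' → ε | r C.
C has alternatives sharing prefix 'D': factor to C → D C' with C' → q p | ε | D p.

S ::= p q p | q S'; B ::= r S | p B'; C ::= q q | p p | D C'; D ::= r q | p r; S' ::= r | B; B' ::= ε | r C; C' ::= q p | ε | D p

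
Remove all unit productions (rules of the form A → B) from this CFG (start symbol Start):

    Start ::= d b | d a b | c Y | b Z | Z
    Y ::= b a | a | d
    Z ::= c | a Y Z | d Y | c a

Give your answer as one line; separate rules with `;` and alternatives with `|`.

Unit pairs: Start ⇒* {Z}.
For every A with A ⇒* B via unit rules, add B's non-unit alternatives to A; then delete every rule of the form X → Y.

Start ::= c | a Y Z | d Y | c a | d b | d a b | c Y | b Z; Y ::= b a | a | d; Z ::= c | a Y Z | d Y | c a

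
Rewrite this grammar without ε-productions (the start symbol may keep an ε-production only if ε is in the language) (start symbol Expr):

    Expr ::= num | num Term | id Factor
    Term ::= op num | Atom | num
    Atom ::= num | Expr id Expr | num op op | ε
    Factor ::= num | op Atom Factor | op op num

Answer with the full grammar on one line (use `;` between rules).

Nullable nonterminals: {Atom, Term}.
ε ∉ L(G), so no ε-production is kept.
Add the nullable-subset variants: Factor → op Atom Factor gives op Atom Factor | op Factor.

Expr ::= num | num Term | id Factor; Term ::= op num | Atom | num; Atom ::= num | Expr id Expr | num op op; Factor ::= num | op Atom Factor | op Factor | op op num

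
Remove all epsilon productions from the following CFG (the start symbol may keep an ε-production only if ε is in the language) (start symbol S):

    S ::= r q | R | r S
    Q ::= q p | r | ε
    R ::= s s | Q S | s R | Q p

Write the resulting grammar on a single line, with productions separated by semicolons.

S ::= r q | R | r S; Q ::= q p | r; R ::= s s | Q S | S | s R | Q p | p

Nullable set = {Q}.
ε ∉ L(G), so no ε-production is kept.
Expand every rule over subsets of its nullable positions: R → Q S gives Q S | S. R → Q p gives Q p | p.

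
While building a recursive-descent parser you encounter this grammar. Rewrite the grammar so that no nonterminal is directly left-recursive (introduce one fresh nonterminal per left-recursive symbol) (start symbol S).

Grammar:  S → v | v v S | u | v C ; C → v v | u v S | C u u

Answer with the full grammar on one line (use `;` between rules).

C is directly left-recursive.
For C: α = {u u}, β = {v v, u v S}. Rewrite as C → β C' and C' → α C' | ε.

S → v | v v S | u | v C; C → v v C' | u v S C'; C' → u u C' | ε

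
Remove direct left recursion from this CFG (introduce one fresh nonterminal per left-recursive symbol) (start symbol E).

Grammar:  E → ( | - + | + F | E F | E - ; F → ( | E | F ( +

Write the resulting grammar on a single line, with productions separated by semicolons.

E → ( E' | - + E' | + F E'; F → ( F' | E F'; E' → F E' | - E' | ε; F' → ( + F' | ε

Left recursion appears on E, F.
For E: α = {F, -}, β = {(, - +, + F}. Rewrite as E → β E' and E' → α E' | ε.
For F: α = {( +}, β = {(, E}. Rewrite as F → β F' and F' → α F' | ε.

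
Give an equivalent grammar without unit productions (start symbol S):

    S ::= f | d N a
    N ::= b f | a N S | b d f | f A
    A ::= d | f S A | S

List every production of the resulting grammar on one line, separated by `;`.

Unit pairs: A ⇒* {S}.
Replace each nonterminal's rules with the union of the non-unit rules of every nonterminal it unit-derives.

S ::= f | d N a; N ::= b f | a N S | b d f | f A; A ::= f | d N a | d | f S A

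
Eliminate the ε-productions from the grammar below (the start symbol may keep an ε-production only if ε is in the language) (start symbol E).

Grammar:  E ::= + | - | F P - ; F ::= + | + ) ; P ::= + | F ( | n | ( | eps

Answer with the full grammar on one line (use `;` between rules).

The nullable symbols are {P}.
ε ∉ L(G), so no ε-production is kept.
For each production, add variants omitting each subset of nullable occurrences: E → F P - gives F P - | F -.

E ::= + | - | F P - | F -; F ::= + | + ); P ::= + | F ( | n | (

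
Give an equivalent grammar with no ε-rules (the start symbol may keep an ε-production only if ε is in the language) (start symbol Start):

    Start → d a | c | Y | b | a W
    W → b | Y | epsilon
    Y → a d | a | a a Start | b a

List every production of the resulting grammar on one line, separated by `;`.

The nullable symbols are {W}.
ε ∉ L(G), so no ε-production is kept.
Expand every rule over subsets of its nullable positions: Start → a W gives a W | a.

Start → d a | c | Y | b | a W | a; W → b | Y; Y → a d | a | a a Start | b a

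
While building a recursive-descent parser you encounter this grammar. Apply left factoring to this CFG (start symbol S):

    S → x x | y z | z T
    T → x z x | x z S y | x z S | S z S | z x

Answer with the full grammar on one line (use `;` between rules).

T has alternatives sharing prefix 'x z': factor to T → x z T' with T' → x | S y | S.
T' has alternatives sharing prefix 'S': factor to T' → S T'' with T'' → y | ε.

S → x x | y z | z T; T → S z S | z x | x z T'; T' → x | S T''; T'' → y | eps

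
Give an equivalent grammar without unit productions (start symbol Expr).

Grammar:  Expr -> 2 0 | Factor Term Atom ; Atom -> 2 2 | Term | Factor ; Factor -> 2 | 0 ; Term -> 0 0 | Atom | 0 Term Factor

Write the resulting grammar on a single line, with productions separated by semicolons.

Unit pairs: Atom ⇒* {Factor, Term}; Term ⇒* {Atom, Factor}.
For each unit pair (A, B), copy every non-unit production of B to A, then drop all unit productions.

Expr -> 2 0 | Factor Term Atom; Atom -> 0 0 | 0 Term Factor | 2 2 | 2 | 0; Factor -> 2 | 0; Term -> 0 0 | 0 Term Factor | 2 2 | 2 | 0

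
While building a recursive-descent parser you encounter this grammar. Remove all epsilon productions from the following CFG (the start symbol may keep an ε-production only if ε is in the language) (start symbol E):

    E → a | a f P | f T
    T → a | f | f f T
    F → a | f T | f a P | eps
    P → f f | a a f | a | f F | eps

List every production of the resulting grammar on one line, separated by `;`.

Nullable nonterminals: {F, P}.
ε ∉ L(G), so no ε-production is kept.
Add the nullable-subset variants: E → a f P gives a f P | a f. F → f a P gives f a P | f a. P → f F gives f F | f.

E → a | a f P | a f | f T; T → a | f | f f T; F → a | f T | f a P | f a; P → f f | a a f | a | f F | f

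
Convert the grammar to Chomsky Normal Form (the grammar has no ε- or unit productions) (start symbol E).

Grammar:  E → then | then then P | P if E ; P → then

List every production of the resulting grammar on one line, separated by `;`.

E → then | X1 Y1 | P Y2; P → then; X1 → then; X2 → if; Y1 → X1 P; Y2 → X2 E

Introduce a nonterminal for each terminal appearing in a rule of length ≥ 2: X1 → then, X2 → if.
Binarize each right-hand side of length ≥ 3 by chaining fresh nonterminals (Y1, Y2, …): affected rules were E → X1 X1 P; E → P X2 E.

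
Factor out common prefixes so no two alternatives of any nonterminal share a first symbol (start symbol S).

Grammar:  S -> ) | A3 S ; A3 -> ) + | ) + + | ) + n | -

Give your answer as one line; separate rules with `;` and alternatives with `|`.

S -> ) | A3 S; A3 -> - | ) + A3'; A3' -> ε | + | n

A3 has alternatives sharing prefix ') +': factor to A3 → ) + A3' with A3' → ε | + | n.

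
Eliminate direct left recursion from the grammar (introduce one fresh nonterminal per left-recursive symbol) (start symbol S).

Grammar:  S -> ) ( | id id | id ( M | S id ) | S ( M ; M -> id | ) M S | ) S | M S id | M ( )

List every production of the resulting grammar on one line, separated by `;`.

Directly left-recursive nonterminals: S, M.
For S: α = {id ), ( M}, β = {) (, id id, id ( M}. Rewrite as S → β S' and S' → α S' | ε.
For M: α = {S id, ( )}, β = {id, ) M S, ) S}. Rewrite as M → β M' and M' → α M' | ε.

S -> ) ( S' | id id S' | id ( M S'; M -> id M' | ) M S M' | ) S M'; S' -> id ) S' | ( M S' | epsilon; M' -> S id M' | ( ) M' | epsilon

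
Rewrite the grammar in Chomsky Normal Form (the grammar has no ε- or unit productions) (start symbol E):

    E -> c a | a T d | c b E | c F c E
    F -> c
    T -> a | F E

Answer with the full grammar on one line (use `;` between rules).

Introduce a nonterminal for each terminal appearing in a rule of length ≥ 2: X1 → c, X2 → a, X3 → d, X4 → b.
Binarize each right-hand side of length ≥ 3 by chaining fresh nonterminals (Y1, Y2, …): affected rules were E → X2 T X3; E → X1 X4 E; E → X1 F X1 E.

E -> X1 X2 | X2 Y1 | X1 Y2 | X1 Y3; F -> c; T -> a | F E; X1 -> c; X2 -> a; X3 -> d; X4 -> b; Y1 -> T X3; Y2 -> X4 E; Y3 -> F Y4; Y4 -> X1 E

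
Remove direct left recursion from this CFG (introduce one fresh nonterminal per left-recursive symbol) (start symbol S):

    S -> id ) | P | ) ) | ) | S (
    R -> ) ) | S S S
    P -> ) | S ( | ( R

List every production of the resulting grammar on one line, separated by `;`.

S -> id ) S' | P S' | ) ) S' | ) S'; R -> ) ) | S S S; P -> ) | S ( | ( R; S' -> ( S' | ε

S is directly left-recursive.
For S: α = {(}, β = {id ), P, ) ), )}. Rewrite as S → β S' and S' → α S' | ε.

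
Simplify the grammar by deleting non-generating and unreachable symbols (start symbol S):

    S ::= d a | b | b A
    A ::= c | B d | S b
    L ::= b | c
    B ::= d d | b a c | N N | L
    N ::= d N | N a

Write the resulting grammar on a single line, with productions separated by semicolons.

Generating nonterminals: {A, B, L, S}.
Reachable from S after that: {A, B, L, S}.
Removed useless symbols: {N} and every production mentioning them.

S ::= d a | b | b A; A ::= c | B d | S b; L ::= b | c; B ::= d d | b a c | L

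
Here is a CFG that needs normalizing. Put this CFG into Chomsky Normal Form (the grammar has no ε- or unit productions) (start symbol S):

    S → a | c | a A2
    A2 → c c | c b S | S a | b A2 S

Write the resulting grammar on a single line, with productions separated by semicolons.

Introduce a nonterminal for each terminal appearing in a rule of length ≥ 2: X1 → a, X2 → c, X3 → b.
Binarize each right-hand side of length ≥ 3 by chaining fresh nonterminals (Y1, Y2, …): affected rules were A2 → X2 X3 S; A2 → X3 A2 S.

S → a | c | X1 A2; A2 → X2 X2 | X2 Y1 | S X1 | X3 Y2; X1 → a; X2 → c; X3 → b; Y1 → X3 S; Y2 → A2 S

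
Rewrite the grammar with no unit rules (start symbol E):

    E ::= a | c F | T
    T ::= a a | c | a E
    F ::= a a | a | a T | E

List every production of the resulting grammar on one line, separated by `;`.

Unit pairs: E ⇒* {T}; F ⇒* {E, T}.
For every A with A ⇒* B via unit rules, add B's non-unit alternatives to A; then delete every rule of the form X → Y.

E ::= a | c F | a a | c | a E; T ::= a a | c | a E; F ::= a | c F | a a | a T | c | a E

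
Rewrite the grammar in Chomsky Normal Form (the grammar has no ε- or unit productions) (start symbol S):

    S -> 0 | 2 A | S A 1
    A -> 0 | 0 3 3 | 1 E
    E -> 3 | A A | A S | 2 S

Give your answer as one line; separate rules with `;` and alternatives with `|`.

S -> 0 | X1 A | S Y1; A -> 0 | X3 Y2 | X2 E; E -> 3 | A A | A S | X1 S; X1 -> 2; X2 -> 1; X3 -> 0; X4 -> 3; Y1 -> A X2; Y2 -> X4 X4

Introduce a nonterminal for each terminal appearing in a rule of length ≥ 2: X1 → 2, X2 → 1, X3 → 0, X4 → 3.
Binarize each right-hand side of length ≥ 3 by chaining fresh nonterminals (Y1, Y2, …): affected rules were S → S A X2; A → X3 X4 X4.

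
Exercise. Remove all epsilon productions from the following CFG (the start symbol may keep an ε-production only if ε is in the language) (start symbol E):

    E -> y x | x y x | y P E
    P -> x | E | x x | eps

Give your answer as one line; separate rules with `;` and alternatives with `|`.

E -> y x | x y x | y P E | y E; P -> x | E | x x

The nullable symbols are {P}.
ε ∉ L(G), so no ε-production is kept.
Expand every rule over subsets of its nullable positions: E → y P E gives y P E | y E.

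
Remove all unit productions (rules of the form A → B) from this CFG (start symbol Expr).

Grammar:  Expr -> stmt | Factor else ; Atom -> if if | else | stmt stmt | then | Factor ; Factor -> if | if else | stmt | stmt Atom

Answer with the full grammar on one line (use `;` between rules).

Unit pairs: Atom ⇒* {Factor}.
Replace each nonterminal's rules with the union of the non-unit rules of every nonterminal it unit-derives.

Expr -> stmt | Factor else; Atom -> if if | else | stmt stmt | then | if | if else | stmt | stmt Atom; Factor -> if | if else | stmt | stmt Atom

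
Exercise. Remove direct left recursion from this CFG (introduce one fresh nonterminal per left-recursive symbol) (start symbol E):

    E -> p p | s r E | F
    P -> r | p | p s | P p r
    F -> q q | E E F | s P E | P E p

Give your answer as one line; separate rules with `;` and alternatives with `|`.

Directly left-recursive nonterminal: P.
For P: α = {p r}, β = {r, p, p s}. Rewrite as P → β P' and P' → α P' | ε.

E -> p p | s r E | F; P -> r P' | p P' | p s P'; F -> q q | E E F | s P E | P E p; P' -> p r P' | epsilon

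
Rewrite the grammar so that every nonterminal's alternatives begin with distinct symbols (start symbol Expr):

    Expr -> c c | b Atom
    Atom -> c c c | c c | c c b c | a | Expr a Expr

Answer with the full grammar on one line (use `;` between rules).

Atom has alternatives sharing prefix 'c c': factor to Atom → c c Atom1 with Atom1 → c | ε | b c.

Expr -> c c | b Atom; Atom -> a | Expr a Expr | c c Atom1; Atom1 -> c | ε | b c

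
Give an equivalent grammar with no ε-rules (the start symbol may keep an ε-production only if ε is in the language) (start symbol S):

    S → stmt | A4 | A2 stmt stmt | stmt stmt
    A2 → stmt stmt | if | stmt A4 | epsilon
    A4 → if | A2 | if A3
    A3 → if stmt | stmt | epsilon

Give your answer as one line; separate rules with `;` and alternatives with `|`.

S → stmt | A4 | A2 stmt stmt | stmt stmt | ε; A2 → stmt stmt | if | stmt A4 | stmt; A4 → if | A2 | if A3; A3 → if stmt | stmt

The nullable symbols are {A2, A3, A4, S}.
ε ∈ L(G) since S is nullable, so keep S → ε.
Add the nullable-subset variants: S → A2 stmt stmt gives A2 stmt stmt | stmt stmt. A2 → stmt A4 gives stmt A4 | stmt.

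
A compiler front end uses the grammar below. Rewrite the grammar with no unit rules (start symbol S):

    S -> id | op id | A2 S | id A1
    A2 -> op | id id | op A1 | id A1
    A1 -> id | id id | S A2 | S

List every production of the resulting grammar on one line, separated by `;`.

Unit pairs: A1 ⇒* {S}.
Replace each nonterminal's rules with the union of the non-unit rules of every nonterminal it unit-derives.

S -> id | op id | A2 S | id A1; A2 -> op | id id | op A1 | id A1; A1 -> id | id id | S A2 | op id | A2 S | id A1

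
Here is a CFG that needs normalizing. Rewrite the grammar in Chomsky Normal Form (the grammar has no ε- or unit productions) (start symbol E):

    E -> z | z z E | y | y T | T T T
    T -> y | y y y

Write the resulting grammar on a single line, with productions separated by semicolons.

Introduce a nonterminal for each terminal appearing in a rule of length ≥ 2: X1 → z, X2 → y.
Binarize each right-hand side of length ≥ 3 by chaining fresh nonterminals (Y1, Y2, …): affected rules were E → X1 X1 E; E → T T T; T → X2 X2 X2.

E -> z | X1 Y1 | y | X2 T | T Y2; T -> y | X2 Y3; X1 -> z; X2 -> y; Y1 -> X1 E; Y2 -> T T; Y3 -> X2 X2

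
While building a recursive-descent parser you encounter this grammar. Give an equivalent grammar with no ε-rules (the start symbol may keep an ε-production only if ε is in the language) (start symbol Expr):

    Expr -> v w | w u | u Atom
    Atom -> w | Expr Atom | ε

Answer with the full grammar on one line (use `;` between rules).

Expr -> v w | w u | u Atom | u; Atom -> w | Expr Atom | Expr

Nullable nonterminals: {Atom}.
ε ∉ L(G), so no ε-production is kept.
For each production, add variants omitting each subset of nullable occurrences: Expr → u Atom gives u Atom | u. Atom → Expr Atom gives Expr Atom | Expr.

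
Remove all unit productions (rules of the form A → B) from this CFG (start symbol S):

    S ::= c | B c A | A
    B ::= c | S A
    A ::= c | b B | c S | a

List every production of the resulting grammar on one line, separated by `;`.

S ::= c | B c A | b B | c S | a; B ::= c | S A; A ::= c | b B | c S | a

Unit pairs: S ⇒* {A}.
For each unit pair (A, B), copy every non-unit production of B to A, then drop all unit productions.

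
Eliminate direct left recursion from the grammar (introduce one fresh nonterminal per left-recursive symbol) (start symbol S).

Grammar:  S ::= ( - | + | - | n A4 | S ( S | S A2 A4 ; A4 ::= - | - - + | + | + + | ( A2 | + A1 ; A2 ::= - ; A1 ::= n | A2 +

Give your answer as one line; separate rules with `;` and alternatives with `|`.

S ::= ( - S' | + S' | - S' | n A4 S'; A4 ::= - | - - + | + | + + | ( A2 | + A1; A2 ::= -; A1 ::= n | A2 +; S' ::= ( S S' | A2 A4 S' | ε

Left recursion appears on S.
For S: α = {( S, A2 A4}, β = {( -, +, -, n A4}. Rewrite as S → β S' and S' → α S' | ε.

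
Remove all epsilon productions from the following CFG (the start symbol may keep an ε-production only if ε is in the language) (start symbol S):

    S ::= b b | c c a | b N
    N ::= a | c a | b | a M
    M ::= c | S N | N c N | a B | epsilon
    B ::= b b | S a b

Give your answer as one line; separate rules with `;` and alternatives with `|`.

Nullable nonterminals: {M}.
ε ∉ L(G), so no ε-production is kept.

S ::= b b | c c a | b N; N ::= a | c a | b | a M; M ::= c | S N | N c N | a B; B ::= b b | S a b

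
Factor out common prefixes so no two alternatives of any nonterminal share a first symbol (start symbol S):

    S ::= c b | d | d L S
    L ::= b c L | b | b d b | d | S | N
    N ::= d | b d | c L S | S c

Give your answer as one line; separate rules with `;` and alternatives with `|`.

S ::= c b | d S'; L ::= d | S | N | b L'; N ::= d | b d | c L S | S c; S' ::= ε | L S; L' ::= c L | ε | d b

S has alternatives sharing prefix 'd': factor to S → d S' with S' → ε | L S.
L has alternatives sharing prefix 'b': factor to L → b L' with L' → c L | ε | d b.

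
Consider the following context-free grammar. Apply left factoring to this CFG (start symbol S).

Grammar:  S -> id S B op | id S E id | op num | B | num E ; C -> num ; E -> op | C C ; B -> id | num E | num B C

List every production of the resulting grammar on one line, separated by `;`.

S -> op num | B | num E | id S S'; C -> num; E -> op | C C; B -> id | num B'; S' -> B op | E id; B' -> E | B C

S has alternatives sharing prefix 'id S': factor to S → id S S' with S' → B op | E id.
B has alternatives sharing prefix 'num': factor to B → num B' with B' → E | B C.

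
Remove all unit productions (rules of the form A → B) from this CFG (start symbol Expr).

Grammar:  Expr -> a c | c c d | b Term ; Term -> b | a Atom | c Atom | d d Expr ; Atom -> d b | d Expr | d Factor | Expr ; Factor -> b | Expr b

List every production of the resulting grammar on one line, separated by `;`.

Expr -> a c | c c d | b Term; Term -> b | a Atom | c Atom | d d Expr; Atom -> d b | d Expr | d Factor | a c | c c d | b Term; Factor -> b | Expr b

Unit pairs: Atom ⇒* {Expr}.
For each unit pair (A, B), copy every non-unit production of B to A, then drop all unit productions.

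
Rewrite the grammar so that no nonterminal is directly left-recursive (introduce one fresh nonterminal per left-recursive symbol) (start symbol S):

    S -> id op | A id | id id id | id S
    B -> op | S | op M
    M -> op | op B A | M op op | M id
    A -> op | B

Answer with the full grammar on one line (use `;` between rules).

S -> id op | A id | id id id | id S; B -> op | S | op M; M -> op M' | op B A M'; A -> op | B; M' -> op op M' | id M' | eps

M is directly left-recursive.
For M: α = {op op, id}, β = {op, op B A}. Rewrite as M → β M' and M' → α M' | ε.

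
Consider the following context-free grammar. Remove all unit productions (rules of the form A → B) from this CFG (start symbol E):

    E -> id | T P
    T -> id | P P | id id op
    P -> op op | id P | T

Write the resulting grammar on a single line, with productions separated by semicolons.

Unit pairs: P ⇒* {T}.
For every A with A ⇒* B via unit rules, add B's non-unit alternatives to A; then delete every rule of the form X → Y.

E -> id | T P; T -> id | P P | id id op; P -> op op | id P | id | P P | id id op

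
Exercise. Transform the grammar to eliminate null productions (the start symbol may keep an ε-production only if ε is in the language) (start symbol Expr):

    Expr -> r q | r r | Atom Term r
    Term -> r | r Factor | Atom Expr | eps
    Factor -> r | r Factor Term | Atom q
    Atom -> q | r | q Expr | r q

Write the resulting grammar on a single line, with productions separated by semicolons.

Nullable nonterminals: {Term}.
ε ∉ L(G), so no ε-production is kept.
Expand every rule over subsets of its nullable positions: Expr → Atom Term r gives Atom Term r | Atom r. Factor → r Factor Term gives r Factor Term | r Factor.

Expr -> r q | r r | Atom Term r | Atom r; Term -> r | r Factor | Atom Expr; Factor -> r | r Factor Term | r Factor | Atom q; Atom -> q | r | q Expr | r q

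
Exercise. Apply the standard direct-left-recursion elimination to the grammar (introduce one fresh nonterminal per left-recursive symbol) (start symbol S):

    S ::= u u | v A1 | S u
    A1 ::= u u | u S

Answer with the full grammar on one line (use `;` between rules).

S is directly left-recursive.
For S: α = {u}, β = {u u, v A1}. Rewrite as S → β S' and S' → α S' | ε.

S ::= u u S' | v A1 S'; A1 ::= u u | u S; S' ::= u S' | ε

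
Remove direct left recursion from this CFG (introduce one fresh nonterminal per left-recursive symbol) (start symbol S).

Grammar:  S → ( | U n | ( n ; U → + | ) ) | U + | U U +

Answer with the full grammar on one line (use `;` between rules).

S → ( | U n | ( n; U → + U' | ) ) U'; U' → + U' | U + U' | ε

Left recursion appears on U.
For U: α = {+, U +}, β = {+, ) )}. Rewrite as U → β U' and U' → α U' | ε.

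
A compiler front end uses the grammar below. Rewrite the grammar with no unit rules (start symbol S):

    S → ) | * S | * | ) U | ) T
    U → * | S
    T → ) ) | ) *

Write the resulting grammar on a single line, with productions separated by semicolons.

Unit pairs: U ⇒* {S}.
Replace each nonterminal's rules with the union of the non-unit rules of every nonterminal it unit-derives.

S → ) | * S | * | ) U | ) T; U → * | ) | * S | ) U | ) T; T → ) ) | ) *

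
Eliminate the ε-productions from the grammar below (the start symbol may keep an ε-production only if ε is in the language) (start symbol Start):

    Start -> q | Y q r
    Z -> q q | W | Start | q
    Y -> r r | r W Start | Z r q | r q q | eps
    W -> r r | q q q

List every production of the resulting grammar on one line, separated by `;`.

The nullable symbols are {Y}.
ε ∉ L(G), so no ε-production is kept.
Expand every rule over subsets of its nullable positions: Start → Y q r gives Y q r | q r.

Start -> q | Y q r | q r; Z -> q q | W | Start | q; Y -> r r | r W Start | Z r q | r q q; W -> r r | q q q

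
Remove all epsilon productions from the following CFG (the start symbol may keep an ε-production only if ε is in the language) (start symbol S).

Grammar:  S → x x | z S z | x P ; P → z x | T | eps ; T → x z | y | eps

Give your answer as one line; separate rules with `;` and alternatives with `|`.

S → x x | z S z | x P | x; P → z x | T; T → x z | y

The nullable symbols are {P, T}.
ε ∉ L(G), so no ε-production is kept.
Expand every rule over subsets of its nullable positions: S → x P gives x P | x.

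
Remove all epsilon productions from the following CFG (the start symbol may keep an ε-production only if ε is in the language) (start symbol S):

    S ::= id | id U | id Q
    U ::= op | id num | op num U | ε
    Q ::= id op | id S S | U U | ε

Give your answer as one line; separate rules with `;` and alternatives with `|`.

Nullable set = {Q, U}.
ε ∉ L(G), so no ε-production is kept.
Add the nullable-subset variants: U → op num U gives op num U | op num. Q → U U gives U U | U.

S ::= id | id U | id Q; U ::= op | id num | op num U | op num; Q ::= id op | id S S | U U | U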